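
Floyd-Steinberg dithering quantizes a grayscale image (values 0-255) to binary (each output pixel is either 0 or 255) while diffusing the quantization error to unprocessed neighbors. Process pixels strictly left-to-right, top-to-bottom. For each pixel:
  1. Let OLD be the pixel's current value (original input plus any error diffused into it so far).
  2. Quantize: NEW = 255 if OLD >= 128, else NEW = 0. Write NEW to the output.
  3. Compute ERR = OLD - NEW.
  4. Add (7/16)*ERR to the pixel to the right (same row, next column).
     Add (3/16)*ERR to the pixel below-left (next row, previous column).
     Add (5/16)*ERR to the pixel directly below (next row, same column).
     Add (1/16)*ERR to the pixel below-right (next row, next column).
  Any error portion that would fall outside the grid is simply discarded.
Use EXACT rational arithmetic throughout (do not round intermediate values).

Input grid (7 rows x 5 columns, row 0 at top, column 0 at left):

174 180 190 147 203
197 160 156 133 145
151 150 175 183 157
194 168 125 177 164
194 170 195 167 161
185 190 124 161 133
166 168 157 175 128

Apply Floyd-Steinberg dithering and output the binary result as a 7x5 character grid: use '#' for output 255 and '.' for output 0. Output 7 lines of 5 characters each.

(0,0): OLD=174 → NEW=255, ERR=-81
(0,1): OLD=2313/16 → NEW=255, ERR=-1767/16
(0,2): OLD=36271/256 → NEW=255, ERR=-29009/256
(0,3): OLD=399049/4096 → NEW=0, ERR=399049/4096
(0,4): OLD=16097151/65536 → NEW=255, ERR=-614529/65536
(1,0): OLD=38651/256 → NEW=255, ERR=-26629/256
(1,1): OLD=109917/2048 → NEW=0, ERR=109917/2048
(1,2): OLD=10186529/65536 → NEW=255, ERR=-6525151/65536
(1,3): OLD=29109645/262144 → NEW=0, ERR=29109645/262144
(1,4): OLD=825190151/4194304 → NEW=255, ERR=-244357369/4194304
(2,0): OLD=4212559/32768 → NEW=255, ERR=-4143281/32768
(2,1): OLD=90474709/1048576 → NEW=0, ERR=90474709/1048576
(2,2): OLD=3452916927/16777216 → NEW=255, ERR=-825273153/16777216
(2,3): OLD=48059135693/268435456 → NEW=255, ERR=-20391905587/268435456
(2,4): OLD=483180444763/4294967296 → NEW=0, ERR=483180444763/4294967296
(3,0): OLD=2863279071/16777216 → NEW=255, ERR=-1414911009/16777216
(3,1): OLD=18916788467/134217728 → NEW=255, ERR=-15308732173/134217728
(3,2): OLD=218512618081/4294967296 → NEW=0, ERR=218512618081/4294967296
(3,3): OLD=1662481833625/8589934592 → NEW=255, ERR=-527951487335/8589934592
(3,4): OLD=23023591426909/137438953472 → NEW=255, ERR=-12023341708451/137438953472
(4,0): OLD=314089190833/2147483648 → NEW=255, ERR=-233519139407/2147483648
(4,1): OLD=6256966581681/68719476736 → NEW=0, ERR=6256966581681/68719476736
(4,2): OLD=255175636365951/1099511627776 → NEW=255, ERR=-25199828716929/1099511627776
(4,3): OLD=2190986345730481/17592186044416 → NEW=0, ERR=2190986345730481/17592186044416
(4,4): OLD=51878192331058263/281474976710656 → NEW=255, ERR=-19897926730159017/281474976710656
(5,0): OLD=184817488578483/1099511627776 → NEW=255, ERR=-95557976504397/1099511627776
(5,1): OLD=1489502776957785/8796093022208 → NEW=255, ERR=-753500943705255/8796093022208
(5,2): OLD=30512640084995233/281474976710656 → NEW=0, ERR=30512640084995233/281474976710656
(5,3): OLD=261950497979511023/1125899906842624 → NEW=255, ERR=-25153978265358097/1125899906842624
(5,4): OLD=1962101745427167637/18014398509481984 → NEW=0, ERR=1962101745427167637/18014398509481984
(6,0): OLD=17279601175692803/140737488355328 → NEW=0, ERR=17279601175692803/140737488355328
(6,1): OLD=945034081134961837/4503599627370496 → NEW=255, ERR=-203383823844514643/4503599627370496
(6,2): OLD=11642726481481314367/72057594037927936 → NEW=255, ERR=-6731959998190309313/72057594037927936
(6,3): OLD=177944727080836255861/1152921504606846976 → NEW=255, ERR=-116050256593909723019/1152921504606846976
(6,4): OLD=2150946330070421498227/18446744073709551616 → NEW=0, ERR=2150946330070421498227/18446744073709551616
Row 0: ###.#
Row 1: #.#.#
Row 2: #.##.
Row 3: ##.##
Row 4: #.#.#
Row 5: ##.#.
Row 6: .###.

Answer: ###.#
#.#.#
#.##.
##.##
#.#.#
##.#.
.###.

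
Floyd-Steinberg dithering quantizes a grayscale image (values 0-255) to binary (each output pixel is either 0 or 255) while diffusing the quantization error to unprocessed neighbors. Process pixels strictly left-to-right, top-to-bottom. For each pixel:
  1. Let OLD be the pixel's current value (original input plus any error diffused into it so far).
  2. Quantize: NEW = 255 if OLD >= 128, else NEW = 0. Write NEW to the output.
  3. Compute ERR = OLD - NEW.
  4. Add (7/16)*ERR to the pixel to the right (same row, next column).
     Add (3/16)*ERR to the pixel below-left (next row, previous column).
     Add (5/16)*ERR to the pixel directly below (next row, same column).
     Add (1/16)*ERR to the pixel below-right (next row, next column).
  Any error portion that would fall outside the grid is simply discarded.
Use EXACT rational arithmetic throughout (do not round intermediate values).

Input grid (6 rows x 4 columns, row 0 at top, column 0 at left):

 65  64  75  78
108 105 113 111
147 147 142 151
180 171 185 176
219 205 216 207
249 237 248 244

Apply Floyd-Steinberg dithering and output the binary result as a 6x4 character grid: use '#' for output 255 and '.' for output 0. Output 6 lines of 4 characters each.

Answer: ...#
#.#.
#.##
##.#
####
####

Derivation:
(0,0): OLD=65 → NEW=0, ERR=65
(0,1): OLD=1479/16 → NEW=0, ERR=1479/16
(0,2): OLD=29553/256 → NEW=0, ERR=29553/256
(0,3): OLD=526359/4096 → NEW=255, ERR=-518121/4096
(1,0): OLD=37285/256 → NEW=255, ERR=-27995/256
(1,1): OLD=228867/2048 → NEW=0, ERR=228867/2048
(1,2): OLD=11798207/65536 → NEW=255, ERR=-4913473/65536
(1,3): OLD=48113513/1048576 → NEW=0, ERR=48113513/1048576
(2,0): OLD=4383697/32768 → NEW=255, ERR=-3972143/32768
(2,1): OLD=113242251/1048576 → NEW=0, ERR=113242251/1048576
(2,2): OLD=380437879/2097152 → NEW=255, ERR=-154335881/2097152
(2,3): OLD=4310272059/33554432 → NEW=255, ERR=-4246108101/33554432
(3,0): OLD=2724082753/16777216 → NEW=255, ERR=-1554107327/16777216
(3,1): OLD=38345293407/268435456 → NEW=255, ERR=-30105747873/268435456
(3,2): OLD=412137172641/4294967296 → NEW=0, ERR=412137172641/4294967296
(3,3): OLD=11945999045095/68719476736 → NEW=255, ERR=-5577467522585/68719476736
(4,0): OLD=725952008045/4294967296 → NEW=255, ERR=-369264652435/4294967296
(4,1): OLD=4966370188103/34359738368 → NEW=255, ERR=-3795363095737/34359738368
(4,2): OLD=192890928047335/1099511627776 → NEW=255, ERR=-87484537035545/1099511627776
(4,3): OLD=2688500466334593/17592186044416 → NEW=255, ERR=-1797506974991487/17592186044416
(5,0): OLD=110732522273501/549755813888 → NEW=255, ERR=-29455210267939/549755813888
(5,1): OLD=2792731691327531/17592186044416 → NEW=255, ERR=-1693275749998549/17592186044416
(5,2): OLD=1363073568169295/8796093022208 → NEW=255, ERR=-879930152493745/8796093022208
(5,3): OLD=45973584714961479/281474976710656 → NEW=255, ERR=-25802534346255801/281474976710656
Row 0: ...#
Row 1: #.#.
Row 2: #.##
Row 3: ##.#
Row 4: ####
Row 5: ####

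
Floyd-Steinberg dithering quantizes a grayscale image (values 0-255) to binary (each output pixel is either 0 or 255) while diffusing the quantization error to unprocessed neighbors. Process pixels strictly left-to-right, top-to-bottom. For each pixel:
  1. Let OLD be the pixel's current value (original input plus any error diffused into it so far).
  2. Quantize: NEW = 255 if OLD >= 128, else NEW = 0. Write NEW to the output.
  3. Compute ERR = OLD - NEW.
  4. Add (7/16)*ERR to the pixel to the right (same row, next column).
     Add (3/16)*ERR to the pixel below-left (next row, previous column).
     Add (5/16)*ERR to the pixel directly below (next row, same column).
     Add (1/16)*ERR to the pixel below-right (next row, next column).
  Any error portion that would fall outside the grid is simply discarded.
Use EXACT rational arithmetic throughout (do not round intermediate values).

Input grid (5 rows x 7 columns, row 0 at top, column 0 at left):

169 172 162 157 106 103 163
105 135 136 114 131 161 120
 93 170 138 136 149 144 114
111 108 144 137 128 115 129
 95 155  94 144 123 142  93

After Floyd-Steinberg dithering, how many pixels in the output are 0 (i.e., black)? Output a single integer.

(0,0): OLD=169 → NEW=255, ERR=-86
(0,1): OLD=1075/8 → NEW=255, ERR=-965/8
(0,2): OLD=13981/128 → NEW=0, ERR=13981/128
(0,3): OLD=419403/2048 → NEW=255, ERR=-102837/2048
(0,4): OLD=2753549/32768 → NEW=0, ERR=2753549/32768
(0,5): OLD=73276507/524288 → NEW=255, ERR=-60416933/524288
(0,6): OLD=944424573/8388608 → NEW=0, ERR=944424573/8388608
(1,0): OLD=7105/128 → NEW=0, ERR=7105/128
(1,1): OLD=139975/1024 → NEW=255, ERR=-121145/1024
(1,2): OLD=3323347/32768 → NEW=0, ERR=3323347/32768
(1,3): OLD=21661271/131072 → NEW=255, ERR=-11762089/131072
(1,4): OLD=782276005/8388608 → NEW=0, ERR=782276005/8388608
(1,5): OLD=12894906933/67108864 → NEW=255, ERR=-4217853387/67108864
(1,6): OLD=129367660667/1073741824 → NEW=0, ERR=129367660667/1073741824
(2,0): OLD=1444477/16384 → NEW=0, ERR=1444477/16384
(2,1): OLD=101757359/524288 → NEW=255, ERR=-31936081/524288
(2,2): OLD=996771789/8388608 → NEW=0, ERR=996771789/8388608
(2,3): OLD=12332374949/67108864 → NEW=255, ERR=-4780385371/67108864
(2,4): OLD=69570062325/536870912 → NEW=255, ERR=-67332020235/536870912
(2,5): OLD=1682058918887/17179869184 → NEW=0, ERR=1682058918887/17179869184
(2,6): OLD=52380136210113/274877906944 → NEW=255, ERR=-17713730060607/274877906944
(3,0): OLD=1066443565/8388608 → NEW=0, ERR=1066443565/8388608
(3,1): OLD=11567810345/67108864 → NEW=255, ERR=-5544949975/67108864
(3,2): OLD=68623034955/536870912 → NEW=0, ERR=68623034955/536870912
(3,3): OLD=331941050685/2147483648 → NEW=255, ERR=-215667279555/2147483648
(3,4): OLD=16156279297837/274877906944 → NEW=0, ERR=16156279297837/274877906944
(3,5): OLD=332909416415319/2199023255552 → NEW=255, ERR=-227841513750441/2199023255552
(3,6): OLD=2450647742399497/35184372088832 → NEW=0, ERR=2450647742399497/35184372088832
(4,0): OLD=128028365955/1073741824 → NEW=0, ERR=128028365955/1073741824
(4,1): OLD=3663725273255/17179869184 → NEW=255, ERR=-717141368665/17179869184
(4,2): OLD=25202697361961/274877906944 → NEW=0, ERR=25202697361961/274877906944
(4,3): OLD=377657176003987/2199023255552 → NEW=255, ERR=-183093754161773/2199023255552
(4,4): OLD=1393952412095881/17592186044416 → NEW=0, ERR=1393952412095881/17592186044416
(4,5): OLD=90646853032454985/562949953421312 → NEW=255, ERR=-52905385089979575/562949953421312
(4,6): OLD=605056226932902095/9007199254740992 → NEW=0, ERR=605056226932902095/9007199254740992
Output grid:
  Row 0: ##.#.#.  (3 black, running=3)
  Row 1: .#.#.#.  (4 black, running=7)
  Row 2: .#.##.#  (3 black, running=10)
  Row 3: .#.#.#.  (4 black, running=14)
  Row 4: .#.#.#.  (4 black, running=18)

Answer: 18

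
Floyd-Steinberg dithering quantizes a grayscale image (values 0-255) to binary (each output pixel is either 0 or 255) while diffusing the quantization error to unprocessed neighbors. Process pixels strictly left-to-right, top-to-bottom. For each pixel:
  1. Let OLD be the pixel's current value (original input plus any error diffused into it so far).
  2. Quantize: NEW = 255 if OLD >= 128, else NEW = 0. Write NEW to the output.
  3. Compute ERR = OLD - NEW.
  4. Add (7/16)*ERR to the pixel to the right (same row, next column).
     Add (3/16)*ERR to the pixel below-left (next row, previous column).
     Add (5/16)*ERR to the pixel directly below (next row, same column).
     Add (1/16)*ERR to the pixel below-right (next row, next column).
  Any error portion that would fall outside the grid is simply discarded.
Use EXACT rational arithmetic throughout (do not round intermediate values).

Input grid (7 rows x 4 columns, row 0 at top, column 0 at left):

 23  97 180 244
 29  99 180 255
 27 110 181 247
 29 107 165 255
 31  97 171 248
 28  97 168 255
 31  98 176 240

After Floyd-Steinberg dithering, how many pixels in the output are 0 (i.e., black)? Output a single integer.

(0,0): OLD=23 → NEW=0, ERR=23
(0,1): OLD=1713/16 → NEW=0, ERR=1713/16
(0,2): OLD=58071/256 → NEW=255, ERR=-7209/256
(0,3): OLD=948961/4096 → NEW=255, ERR=-95519/4096
(1,0): OLD=14403/256 → NEW=0, ERR=14403/256
(1,1): OLD=313813/2048 → NEW=255, ERR=-208427/2048
(1,2): OLD=8453753/65536 → NEW=255, ERR=-8257927/65536
(1,3): OLD=200094367/1048576 → NEW=255, ERR=-67292513/1048576
(2,0): OLD=835575/32768 → NEW=0, ERR=835575/32768
(2,1): OLD=72606477/1048576 → NEW=0, ERR=72606477/1048576
(2,2): OLD=321961889/2097152 → NEW=255, ERR=-212811871/2097152
(2,3): OLD=5861082813/33554432 → NEW=255, ERR=-2695297347/33554432
(3,0): OLD=838050695/16777216 → NEW=0, ERR=838050695/16777216
(3,1): OLD=35717796313/268435456 → NEW=255, ERR=-32733244967/268435456
(3,2): OLD=297237413415/4294967296 → NEW=0, ERR=297237413415/4294967296
(3,3): OLD=17443299447697/68719476736 → NEW=255, ERR=-80167119983/68719476736
(4,0): OLD=101988306875/4294967296 → NEW=0, ERR=101988306875/4294967296
(4,1): OLD=2933650506161/34359738368 → NEW=0, ERR=2933650506161/34359738368
(4,2): OLD=244246376437649/1099511627776 → NEW=255, ERR=-36129088645231/1099511627776
(4,3): OLD=4179637926734151/17592186044416 → NEW=255, ERR=-306369514591929/17592186044416
(5,0): OLD=28273646582347/549755813888 → NEW=0, ERR=28273646582347/549755813888
(5,1): OLD=2489378920071277/17592186044416 → NEW=255, ERR=-1996628521254803/17592186044416
(5,2): OLD=968874683198961/8796093022208 → NEW=0, ERR=968874683198961/8796093022208
(5,3): OLD=83230451634719393/281474976710656 → NEW=255, ERR=11454332573502113/281474976710656
(6,0): OLD=7259622167441447/281474976710656 → NEW=0, ERR=7259622167441447/281474976710656
(6,1): OLD=439927913591276417/4503599627370496 → NEW=0, ERR=439927913591276417/4503599627370496
(6,2): OLD=18280622196890463671/72057594037927936 → NEW=255, ERR=-94064282781160009/72057594037927936
(6,3): OLD=298641278225023747329/1152921504606846976 → NEW=255, ERR=4646294550277768449/1152921504606846976
Output grid:
  Row 0: ..##  (2 black, running=2)
  Row 1: .###  (1 black, running=3)
  Row 2: ..##  (2 black, running=5)
  Row 3: .#.#  (2 black, running=7)
  Row 4: ..##  (2 black, running=9)
  Row 5: .#.#  (2 black, running=11)
  Row 6: ..##  (2 black, running=13)

Answer: 13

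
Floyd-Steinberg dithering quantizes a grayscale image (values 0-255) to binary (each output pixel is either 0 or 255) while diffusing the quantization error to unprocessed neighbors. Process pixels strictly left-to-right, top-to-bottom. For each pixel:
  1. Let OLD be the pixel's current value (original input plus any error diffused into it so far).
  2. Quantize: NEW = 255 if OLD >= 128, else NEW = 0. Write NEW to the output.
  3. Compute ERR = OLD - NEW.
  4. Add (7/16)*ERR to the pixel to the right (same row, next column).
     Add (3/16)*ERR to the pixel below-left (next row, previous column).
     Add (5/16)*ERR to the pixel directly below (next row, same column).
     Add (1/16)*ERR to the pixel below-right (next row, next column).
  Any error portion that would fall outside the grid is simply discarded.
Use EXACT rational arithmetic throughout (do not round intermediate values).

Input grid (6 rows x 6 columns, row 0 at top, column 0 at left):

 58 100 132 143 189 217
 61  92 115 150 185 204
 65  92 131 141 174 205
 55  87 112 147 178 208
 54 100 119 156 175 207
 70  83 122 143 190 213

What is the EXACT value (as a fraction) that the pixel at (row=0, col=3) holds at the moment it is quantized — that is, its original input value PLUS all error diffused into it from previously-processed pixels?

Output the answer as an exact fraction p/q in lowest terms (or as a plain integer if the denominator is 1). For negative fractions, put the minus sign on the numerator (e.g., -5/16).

(0,0): OLD=58 → NEW=0, ERR=58
(0,1): OLD=1003/8 → NEW=0, ERR=1003/8
(0,2): OLD=23917/128 → NEW=255, ERR=-8723/128
(0,3): OLD=231803/2048 → NEW=0, ERR=231803/2048
Target (0,3): original=143, with diffused error = 231803/2048

Answer: 231803/2048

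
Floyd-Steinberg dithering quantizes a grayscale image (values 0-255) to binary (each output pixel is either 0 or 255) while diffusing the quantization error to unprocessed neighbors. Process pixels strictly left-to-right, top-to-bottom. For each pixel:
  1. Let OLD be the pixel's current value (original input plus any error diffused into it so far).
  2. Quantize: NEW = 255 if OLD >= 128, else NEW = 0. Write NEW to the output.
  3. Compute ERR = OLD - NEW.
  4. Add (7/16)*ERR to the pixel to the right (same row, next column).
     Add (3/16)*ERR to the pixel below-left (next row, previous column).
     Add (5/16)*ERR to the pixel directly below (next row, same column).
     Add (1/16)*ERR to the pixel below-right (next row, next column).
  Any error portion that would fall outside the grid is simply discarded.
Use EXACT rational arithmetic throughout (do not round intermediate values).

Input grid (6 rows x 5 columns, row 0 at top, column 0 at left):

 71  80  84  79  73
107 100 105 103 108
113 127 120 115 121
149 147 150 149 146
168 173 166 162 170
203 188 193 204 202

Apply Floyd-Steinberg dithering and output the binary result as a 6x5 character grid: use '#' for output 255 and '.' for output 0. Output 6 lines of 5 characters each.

(0,0): OLD=71 → NEW=0, ERR=71
(0,1): OLD=1777/16 → NEW=0, ERR=1777/16
(0,2): OLD=33943/256 → NEW=255, ERR=-31337/256
(0,3): OLD=104225/4096 → NEW=0, ERR=104225/4096
(0,4): OLD=5513703/65536 → NEW=0, ERR=5513703/65536
(1,0): OLD=38403/256 → NEW=255, ERR=-26877/256
(1,1): OLD=143893/2048 → NEW=0, ERR=143893/2048
(1,2): OLD=7156409/65536 → NEW=0, ERR=7156409/65536
(1,3): OLD=43738757/262144 → NEW=255, ERR=-23107963/262144
(1,4): OLD=408173551/4194304 → NEW=0, ERR=408173551/4194304
(2,0): OLD=3059383/32768 → NEW=0, ERR=3059383/32768
(2,1): OLD=213612109/1048576 → NEW=255, ERR=-53774771/1048576
(2,2): OLD=2005732903/16777216 → NEW=0, ERR=2005732903/16777216
(2,3): OLD=44245782917/268435456 → NEW=255, ERR=-24205258363/268435456
(2,4): OLD=457207216483/4294967296 → NEW=0, ERR=457207216483/4294967296
(3,0): OLD=2827982151/16777216 → NEW=255, ERR=-1450207929/16777216
(3,1): OLD=16295088827/134217728 → NEW=0, ERR=16295088827/134217728
(3,2): OLD=946452853753/4294967296 → NEW=255, ERR=-148763806727/4294967296
(3,3): OLD=1143315498769/8589934592 → NEW=255, ERR=-1047117822191/8589934592
(3,4): OLD=16533766348789/137438953472 → NEW=0, ERR=16533766348789/137438953472
(4,0): OLD=351654202185/2147483648 → NEW=255, ERR=-195954128055/2147483648
(4,1): OLD=10934781244873/68719476736 → NEW=255, ERR=-6588685322807/68719476736
(4,2): OLD=107709286159847/1099511627776 → NEW=0, ERR=107709286159847/1099511627776
(4,3): OLD=3292470593960905/17592186044416 → NEW=255, ERR=-1193536847365175/17592186044416
(4,4): OLD=47933101272633087/281474976710656 → NEW=255, ERR=-23843017788584193/281474976710656
(5,0): OLD=172082143981307/1099511627776 → NEW=255, ERR=-108293321101573/1099511627776
(5,1): OLD=1122491123865009/8796093022208 → NEW=0, ERR=1122491123865009/8796093022208
(5,2): OLD=73388975147320377/281474976710656 → NEW=255, ERR=1612856086103097/281474976710656
(5,3): OLD=197646473172064279/1125899906842624 → NEW=255, ERR=-89458003072804841/1125899906842624
(5,4): OLD=2459455763402671821/18014398509481984 → NEW=255, ERR=-2134215856515234099/18014398509481984
Row 0: ..#..
Row 1: #..#.
Row 2: .#.#.
Row 3: #.##.
Row 4: ##.##
Row 5: #.###

Answer: ..#..
#..#.
.#.#.
#.##.
##.##
#.###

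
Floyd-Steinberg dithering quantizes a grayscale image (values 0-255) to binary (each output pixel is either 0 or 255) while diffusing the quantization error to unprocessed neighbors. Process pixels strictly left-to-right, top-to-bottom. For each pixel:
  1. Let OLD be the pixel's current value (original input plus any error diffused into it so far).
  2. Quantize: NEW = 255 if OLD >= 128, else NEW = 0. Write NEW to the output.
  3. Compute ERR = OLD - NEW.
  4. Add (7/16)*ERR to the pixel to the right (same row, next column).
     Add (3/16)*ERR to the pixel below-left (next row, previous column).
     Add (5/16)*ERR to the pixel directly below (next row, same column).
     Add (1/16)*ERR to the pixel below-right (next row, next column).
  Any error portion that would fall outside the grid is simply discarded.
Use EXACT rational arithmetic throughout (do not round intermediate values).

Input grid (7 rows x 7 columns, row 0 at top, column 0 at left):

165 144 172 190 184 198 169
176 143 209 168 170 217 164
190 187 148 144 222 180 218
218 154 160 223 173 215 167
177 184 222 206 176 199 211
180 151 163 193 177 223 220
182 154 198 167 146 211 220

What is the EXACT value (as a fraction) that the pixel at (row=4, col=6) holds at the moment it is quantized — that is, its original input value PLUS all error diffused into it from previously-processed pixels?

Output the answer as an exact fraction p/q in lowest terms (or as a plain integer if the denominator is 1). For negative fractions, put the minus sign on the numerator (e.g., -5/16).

(0,0): OLD=165 → NEW=255, ERR=-90
(0,1): OLD=837/8 → NEW=0, ERR=837/8
(0,2): OLD=27875/128 → NEW=255, ERR=-4765/128
(0,3): OLD=355765/2048 → NEW=255, ERR=-166475/2048
(0,4): OLD=4863987/32768 → NEW=255, ERR=-3491853/32768
(0,5): OLD=79366053/524288 → NEW=255, ERR=-54327387/524288
(0,6): OLD=1037383043/8388608 → NEW=0, ERR=1037383043/8388608
(1,0): OLD=21439/128 → NEW=255, ERR=-11201/128
(1,1): OLD=127801/1024 → NEW=0, ERR=127801/1024
(1,2): OLD=7971373/32768 → NEW=255, ERR=-384467/32768
(1,3): OLD=15093929/131072 → NEW=0, ERR=15093929/131072
(1,4): OLD=1363745371/8388608 → NEW=255, ERR=-775349669/8388608
(1,5): OLD=10784921547/67108864 → NEW=255, ERR=-6327838773/67108864
(1,6): OLD=166340203909/1073741824 → NEW=255, ERR=-107463961211/1073741824
(2,0): OLD=3048323/16384 → NEW=255, ERR=-1129597/16384
(2,1): OLD=98654801/524288 → NEW=255, ERR=-35038639/524288
(2,2): OLD=1212047411/8388608 → NEW=255, ERR=-927047629/8388608
(2,3): OLD=7621802075/67108864 → NEW=0, ERR=7621802075/67108864
(2,4): OLD=124726944011/536870912 → NEW=255, ERR=-12175138549/536870912
(2,5): OLD=1994060770329/17179869184 → NEW=0, ERR=1994060770329/17179869184
(2,6): OLD=63664765483327/274877906944 → NEW=255, ERR=-6429100787393/274877906944
(3,0): OLD=1542865107/8388608 → NEW=255, ERR=-596229933/8388608
(3,1): OLD=5166666455/67108864 → NEW=0, ERR=5166666455/67108864
(3,2): OLD=94631956149/536870912 → NEW=255, ERR=-42270126411/536870912
(3,3): OLD=457170037059/2147483648 → NEW=255, ERR=-90438293181/2147483648
(3,4): OLD=48474674957523/274877906944 → NEW=255, ERR=-21619191313197/274877906944
(3,5): OLD=464124774511017/2199023255552 → NEW=255, ERR=-96626155654743/2199023255552
(3,6): OLD=5197482796358135/35184372088832 → NEW=255, ERR=-3774532086294025/35184372088832
(4,0): OLD=181703104893/1073741824 → NEW=255, ERR=-92101060227/1073741824
(4,1): OLD=2599783634777/17179869184 → NEW=255, ERR=-1781083007143/17179869184
(4,2): OLD=40944241641943/274877906944 → NEW=255, ERR=-29149624628777/274877906944
(4,3): OLD=278784911294061/2199023255552 → NEW=0, ERR=278784911294061/2199023255552
(4,4): OLD=3448344467491703/17592186044416 → NEW=255, ERR=-1037662973834377/17592186044416
(4,5): OLD=75678813897809079/562949953421312 → NEW=255, ERR=-67873424224625481/562949953421312
(4,6): OLD=1098706210426834737/9007199254740992 → NEW=0, ERR=1098706210426834737/9007199254740992
Target (4,6): original=211, with diffused error = 1098706210426834737/9007199254740992

Answer: 1098706210426834737/9007199254740992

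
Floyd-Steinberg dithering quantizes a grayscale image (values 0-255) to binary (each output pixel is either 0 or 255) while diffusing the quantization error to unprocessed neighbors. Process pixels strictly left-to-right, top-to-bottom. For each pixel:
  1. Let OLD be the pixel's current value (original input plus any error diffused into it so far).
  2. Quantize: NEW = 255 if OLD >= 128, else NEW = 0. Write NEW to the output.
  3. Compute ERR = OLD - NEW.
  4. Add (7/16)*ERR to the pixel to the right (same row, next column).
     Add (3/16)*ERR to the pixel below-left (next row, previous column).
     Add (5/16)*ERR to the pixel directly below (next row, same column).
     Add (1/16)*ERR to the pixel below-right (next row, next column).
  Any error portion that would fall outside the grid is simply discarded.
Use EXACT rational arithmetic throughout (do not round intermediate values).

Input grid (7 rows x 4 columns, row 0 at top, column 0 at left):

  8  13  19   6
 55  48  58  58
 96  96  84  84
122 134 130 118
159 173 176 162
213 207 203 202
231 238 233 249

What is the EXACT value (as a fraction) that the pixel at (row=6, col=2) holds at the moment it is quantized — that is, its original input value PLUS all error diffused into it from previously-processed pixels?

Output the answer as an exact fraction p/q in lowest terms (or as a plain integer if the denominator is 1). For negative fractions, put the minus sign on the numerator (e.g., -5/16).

Answer: 1974742291584428839/9007199254740992

Derivation:
(0,0): OLD=8 → NEW=0, ERR=8
(0,1): OLD=33/2 → NEW=0, ERR=33/2
(0,2): OLD=839/32 → NEW=0, ERR=839/32
(0,3): OLD=8945/512 → NEW=0, ERR=8945/512
(1,0): OLD=1939/32 → NEW=0, ERR=1939/32
(1,1): OLD=21781/256 → NEW=0, ERR=21781/256
(1,2): OLD=882473/8192 → NEW=0, ERR=882473/8192
(1,3): OLD=14709871/131072 → NEW=0, ERR=14709871/131072
(2,0): OLD=536119/4096 → NEW=255, ERR=-508361/4096
(2,1): OLD=12094621/131072 → NEW=0, ERR=12094621/131072
(2,2): OLD=48337805/262144 → NEW=255, ERR=-18508915/262144
(2,3): OLD=398096977/4194304 → NEW=0, ERR=398096977/4194304
(3,0): OLD=210798647/2097152 → NEW=0, ERR=210798647/2097152
(3,1): OLD=6234959305/33554432 → NEW=255, ERR=-2321420855/33554432
(3,2): OLD=54348117399/536870912 → NEW=0, ERR=54348117399/536870912
(3,3): OLD=1610924911009/8589934592 → NEW=255, ERR=-579508409951/8589934592
(4,0): OLD=95262104203/536870912 → NEW=255, ERR=-41639978357/536870912
(4,1): OLD=612936986673/4294967296 → NEW=255, ERR=-482279673807/4294967296
(4,2): OLD=19452380800961/137438953472 → NEW=255, ERR=-15594552334399/137438953472
(4,3): OLD=214632346316695/2199023255552 → NEW=0, ERR=214632346316695/2199023255552
(5,0): OLD=11524810389067/68719476736 → NEW=255, ERR=-5998656178613/68719476736
(5,1): OLD=236608388126973/2199023255552 → NEW=0, ERR=236608388126973/2199023255552
(5,2): OLD=7761808505987/34359738368 → NEW=255, ERR=-999924777853/34359738368
(5,3): OLD=7482925755699011/35184372088832 → NEW=255, ERR=-1489089126953149/35184372088832
(6,0): OLD=7877630128323031/35184372088832 → NEW=255, ERR=-1094384754329129/35184372088832
(6,1): OLD=139106985803111921/562949953421312 → NEW=255, ERR=-4445252319322639/562949953421312
(6,2): OLD=1974742291584428839/9007199254740992 → NEW=255, ERR=-322093518374524121/9007199254740992
Target (6,2): original=233, with diffused error = 1974742291584428839/9007199254740992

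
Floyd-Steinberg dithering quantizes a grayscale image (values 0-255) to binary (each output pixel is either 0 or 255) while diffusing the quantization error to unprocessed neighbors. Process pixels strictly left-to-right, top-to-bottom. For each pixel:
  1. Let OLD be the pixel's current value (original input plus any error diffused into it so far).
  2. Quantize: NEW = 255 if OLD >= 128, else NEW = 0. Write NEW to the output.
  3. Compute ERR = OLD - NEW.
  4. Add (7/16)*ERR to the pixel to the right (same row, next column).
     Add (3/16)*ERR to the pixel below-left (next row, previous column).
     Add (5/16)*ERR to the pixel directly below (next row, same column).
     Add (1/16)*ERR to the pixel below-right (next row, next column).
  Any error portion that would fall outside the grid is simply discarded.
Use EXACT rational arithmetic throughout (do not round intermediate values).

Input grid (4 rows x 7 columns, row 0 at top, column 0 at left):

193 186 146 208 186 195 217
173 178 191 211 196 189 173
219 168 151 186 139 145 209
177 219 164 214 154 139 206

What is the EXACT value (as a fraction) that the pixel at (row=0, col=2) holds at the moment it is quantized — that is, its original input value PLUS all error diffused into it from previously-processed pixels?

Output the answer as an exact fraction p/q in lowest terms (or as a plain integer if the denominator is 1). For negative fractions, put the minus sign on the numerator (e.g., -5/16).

(0,0): OLD=193 → NEW=255, ERR=-62
(0,1): OLD=1271/8 → NEW=255, ERR=-769/8
(0,2): OLD=13305/128 → NEW=0, ERR=13305/128
Target (0,2): original=146, with diffused error = 13305/128

Answer: 13305/128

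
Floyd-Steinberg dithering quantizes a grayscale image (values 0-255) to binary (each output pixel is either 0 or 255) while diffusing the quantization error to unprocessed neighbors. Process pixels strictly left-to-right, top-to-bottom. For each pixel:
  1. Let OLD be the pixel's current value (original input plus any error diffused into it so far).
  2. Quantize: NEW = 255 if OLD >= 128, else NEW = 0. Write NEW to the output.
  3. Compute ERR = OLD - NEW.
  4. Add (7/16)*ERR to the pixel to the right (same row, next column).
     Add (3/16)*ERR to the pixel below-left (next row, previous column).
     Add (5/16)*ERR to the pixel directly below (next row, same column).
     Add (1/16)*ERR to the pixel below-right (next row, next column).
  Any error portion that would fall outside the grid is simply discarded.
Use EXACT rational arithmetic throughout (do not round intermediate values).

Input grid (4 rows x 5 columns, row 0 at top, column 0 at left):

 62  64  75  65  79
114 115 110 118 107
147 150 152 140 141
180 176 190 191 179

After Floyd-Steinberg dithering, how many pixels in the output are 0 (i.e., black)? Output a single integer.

(0,0): OLD=62 → NEW=0, ERR=62
(0,1): OLD=729/8 → NEW=0, ERR=729/8
(0,2): OLD=14703/128 → NEW=0, ERR=14703/128
(0,3): OLD=236041/2048 → NEW=0, ERR=236041/2048
(0,4): OLD=4240959/32768 → NEW=255, ERR=-4114881/32768
(1,0): OLD=19259/128 → NEW=255, ERR=-13381/128
(1,1): OLD=126109/1024 → NEW=0, ERR=126109/1024
(1,2): OLD=7440993/32768 → NEW=255, ERR=-914847/32768
(1,3): OLD=16441165/131072 → NEW=0, ERR=16441165/131072
(1,4): OLD=272292423/2097152 → NEW=255, ERR=-262481337/2097152
(2,0): OLD=2251535/16384 → NEW=255, ERR=-1926385/16384
(2,1): OLD=65681173/524288 → NEW=0, ERR=65681173/524288
(2,2): OLD=1923510655/8388608 → NEW=255, ERR=-215584385/8388608
(2,3): OLD=19158587149/134217728 → NEW=255, ERR=-15066933491/134217728
(2,4): OLD=130168385051/2147483648 → NEW=0, ERR=130168385051/2147483648
(3,0): OLD=1398771359/8388608 → NEW=255, ERR=-740323681/8388608
(3,1): OLD=11030742963/67108864 → NEW=255, ERR=-6082017357/67108864
(3,2): OLD=277240479137/2147483648 → NEW=255, ERR=-270367851103/2147483648
(3,3): OLD=475011992985/4294967296 → NEW=0, ERR=475011992985/4294967296
(3,4): OLD=16445412265437/68719476736 → NEW=255, ERR=-1078054302243/68719476736
Output grid:
  Row 0: ....#  (4 black, running=4)
  Row 1: #.#.#  (2 black, running=6)
  Row 2: #.##.  (2 black, running=8)
  Row 3: ###.#  (1 black, running=9)

Answer: 9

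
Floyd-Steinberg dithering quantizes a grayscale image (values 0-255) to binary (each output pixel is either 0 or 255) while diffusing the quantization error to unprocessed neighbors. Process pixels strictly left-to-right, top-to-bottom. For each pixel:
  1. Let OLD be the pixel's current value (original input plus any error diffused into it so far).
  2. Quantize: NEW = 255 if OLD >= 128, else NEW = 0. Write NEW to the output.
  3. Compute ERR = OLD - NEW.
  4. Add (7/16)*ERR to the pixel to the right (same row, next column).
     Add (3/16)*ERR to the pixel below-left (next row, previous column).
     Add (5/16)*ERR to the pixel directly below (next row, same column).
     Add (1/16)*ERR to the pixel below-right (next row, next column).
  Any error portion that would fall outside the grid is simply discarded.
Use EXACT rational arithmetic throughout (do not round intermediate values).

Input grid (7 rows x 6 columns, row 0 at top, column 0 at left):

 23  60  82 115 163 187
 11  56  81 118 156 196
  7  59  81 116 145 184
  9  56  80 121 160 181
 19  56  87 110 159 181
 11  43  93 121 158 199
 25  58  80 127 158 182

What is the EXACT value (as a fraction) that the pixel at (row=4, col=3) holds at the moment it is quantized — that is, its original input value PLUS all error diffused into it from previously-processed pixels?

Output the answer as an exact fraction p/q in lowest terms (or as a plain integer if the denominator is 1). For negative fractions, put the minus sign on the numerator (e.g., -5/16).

Answer: 3075913356274363/17592186044416

Derivation:
(0,0): OLD=23 → NEW=0, ERR=23
(0,1): OLD=1121/16 → NEW=0, ERR=1121/16
(0,2): OLD=28839/256 → NEW=0, ERR=28839/256
(0,3): OLD=672913/4096 → NEW=255, ERR=-371567/4096
(0,4): OLD=8081399/65536 → NEW=0, ERR=8081399/65536
(0,5): OLD=252653505/1048576 → NEW=255, ERR=-14733375/1048576
(1,0): OLD=8019/256 → NEW=0, ERR=8019/256
(1,1): OLD=233797/2048 → NEW=0, ERR=233797/2048
(1,2): OLD=10060969/65536 → NEW=255, ERR=-6650711/65536
(1,3): OLD=19769653/262144 → NEW=0, ERR=19769653/262144
(1,4): OLD=3677986623/16777216 → NEW=255, ERR=-600203457/16777216
(1,5): OLD=49302093321/268435456 → NEW=255, ERR=-19148947959/268435456
(2,0): OLD=1251527/32768 → NEW=0, ERR=1251527/32768
(2,1): OLD=98895613/1048576 → NEW=0, ERR=98895613/1048576
(2,2): OLD=1876106807/16777216 → NEW=0, ERR=1876106807/16777216
(2,3): OLD=23547178559/134217728 → NEW=255, ERR=-10678342081/134217728
(2,4): OLD=388054473021/4294967296 → NEW=0, ERR=388054473021/4294967296
(2,5): OLD=13675197108859/68719476736 → NEW=255, ERR=-3848269458821/68719476736
(3,0): OLD=647926103/16777216 → NEW=0, ERR=647926103/16777216
(3,1): OLD=16874309771/134217728 → NEW=0, ERR=16874309771/134217728
(3,2): OLD=172793372369/1073741824 → NEW=255, ERR=-101010792751/1073741824
(3,3): OLD=5422666516723/68719476736 → NEW=0, ERR=5422666516723/68719476736
(3,4): OLD=113956382190483/549755813888 → NEW=255, ERR=-26231350350957/549755813888
(3,5): OLD=1304213578756797/8796093022208 → NEW=255, ERR=-938790141906243/8796093022208
(4,0): OLD=117342162745/2147483648 → NEW=0, ERR=117342162745/2147483648
(4,1): OLD=3572355054181/34359738368 → NEW=0, ERR=3572355054181/34359738368
(4,2): OLD=138254674847647/1099511627776 → NEW=0, ERR=138254674847647/1099511627776
(4,3): OLD=3075913356274363/17592186044416 → NEW=255, ERR=-1410094085051717/17592186044416
Target (4,3): original=110, with diffused error = 3075913356274363/17592186044416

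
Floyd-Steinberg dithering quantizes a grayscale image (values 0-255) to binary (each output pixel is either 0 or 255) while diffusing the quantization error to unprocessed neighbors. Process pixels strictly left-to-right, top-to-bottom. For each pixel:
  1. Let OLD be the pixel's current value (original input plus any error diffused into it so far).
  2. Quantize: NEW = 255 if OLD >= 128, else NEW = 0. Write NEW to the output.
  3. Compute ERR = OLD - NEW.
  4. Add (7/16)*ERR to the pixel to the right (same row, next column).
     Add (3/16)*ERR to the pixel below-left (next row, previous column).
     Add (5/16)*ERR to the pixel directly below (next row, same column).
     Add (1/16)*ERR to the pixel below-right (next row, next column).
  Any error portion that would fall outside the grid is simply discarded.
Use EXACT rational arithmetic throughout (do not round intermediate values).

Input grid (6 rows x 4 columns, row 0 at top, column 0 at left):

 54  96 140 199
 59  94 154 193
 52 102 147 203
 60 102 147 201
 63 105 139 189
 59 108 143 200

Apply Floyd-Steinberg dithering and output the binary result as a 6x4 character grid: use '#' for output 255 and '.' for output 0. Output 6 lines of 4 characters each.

(0,0): OLD=54 → NEW=0, ERR=54
(0,1): OLD=957/8 → NEW=0, ERR=957/8
(0,2): OLD=24619/128 → NEW=255, ERR=-8021/128
(0,3): OLD=351405/2048 → NEW=255, ERR=-170835/2048
(1,0): OLD=12583/128 → NEW=0, ERR=12583/128
(1,1): OLD=170001/1024 → NEW=255, ERR=-91119/1024
(1,2): OLD=2861413/32768 → NEW=0, ERR=2861413/32768
(1,3): OLD=105497299/524288 → NEW=255, ERR=-28196141/524288
(2,0): OLD=1081931/16384 → NEW=0, ERR=1081931/16384
(2,1): OLD=65850857/524288 → NEW=0, ERR=65850857/524288
(2,2): OLD=223969133/1048576 → NEW=255, ERR=-43417747/1048576
(2,3): OLD=2911454425/16777216 → NEW=255, ERR=-1366735655/16777216
(3,0): OLD=873978011/8388608 → NEW=0, ERR=873978011/8388608
(3,1): OLD=24588045637/134217728 → NEW=255, ERR=-9637475003/134217728
(3,2): OLD=204486576827/2147483648 → NEW=0, ERR=204486576827/2147483648
(3,3): OLD=7374083084701/34359738368 → NEW=255, ERR=-1387650199139/34359738368
(4,0): OLD=176297285695/2147483648 → NEW=0, ERR=176297285695/2147483648
(4,1): OLD=2454026814781/17179869184 → NEW=255, ERR=-1926839827139/17179869184
(4,2): OLD=59169082498461/549755813888 → NEW=0, ERR=59169082498461/549755813888
(4,3): OLD=2017981706423131/8796093022208 → NEW=255, ERR=-225022014239909/8796093022208
(5,0): OLD=17489168456079/274877906944 → NEW=0, ERR=17489168456079/274877906944
(5,1): OLD=1109171385074633/8796093022208 → NEW=0, ERR=1109171385074633/8796093022208
(5,2): OLD=967549346749885/4398046511104 → NEW=255, ERR=-153952513581635/4398046511104
(5,3): OLD=25813757729698541/140737488355328 → NEW=255, ERR=-10074301800910099/140737488355328
Row 0: ..##
Row 1: .#.#
Row 2: ..##
Row 3: .#.#
Row 4: .#.#
Row 5: ..##

Answer: ..##
.#.#
..##
.#.#
.#.#
..##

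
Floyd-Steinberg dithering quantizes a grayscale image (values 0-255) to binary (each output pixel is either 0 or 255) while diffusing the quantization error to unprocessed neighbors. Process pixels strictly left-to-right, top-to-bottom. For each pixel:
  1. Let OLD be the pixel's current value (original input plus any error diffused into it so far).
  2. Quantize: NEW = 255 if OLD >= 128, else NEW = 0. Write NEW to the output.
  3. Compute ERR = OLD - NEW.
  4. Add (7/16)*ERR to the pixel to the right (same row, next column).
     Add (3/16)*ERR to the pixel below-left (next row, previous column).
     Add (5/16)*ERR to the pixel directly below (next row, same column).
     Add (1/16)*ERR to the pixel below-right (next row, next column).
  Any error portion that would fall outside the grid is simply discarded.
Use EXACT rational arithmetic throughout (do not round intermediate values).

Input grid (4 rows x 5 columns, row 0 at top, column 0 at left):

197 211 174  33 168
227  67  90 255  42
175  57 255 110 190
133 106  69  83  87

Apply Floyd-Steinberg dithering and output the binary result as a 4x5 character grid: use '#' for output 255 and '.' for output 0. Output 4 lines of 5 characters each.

(0,0): OLD=197 → NEW=255, ERR=-58
(0,1): OLD=1485/8 → NEW=255, ERR=-555/8
(0,2): OLD=18387/128 → NEW=255, ERR=-14253/128
(0,3): OLD=-32187/2048 → NEW=0, ERR=-32187/2048
(0,4): OLD=5279715/32768 → NEW=255, ERR=-3076125/32768
(1,0): OLD=25071/128 → NEW=255, ERR=-7569/128
(1,1): OLD=-5175/1024 → NEW=0, ERR=-5175/1024
(1,2): OLD=1497789/32768 → NEW=0, ERR=1497789/32768
(1,3): OLD=32181465/131072 → NEW=255, ERR=-1241895/131072
(1,4): OLD=15804651/2097152 → NEW=0, ERR=15804651/2097152
(2,0): OLD=2548915/16384 → NEW=255, ERR=-1629005/16384
(2,1): OLD=8806049/524288 → NEW=0, ERR=8806049/524288
(2,2): OLD=2303008163/8388608 → NEW=255, ERR=163913123/8388608
(2,3): OLD=16087025337/134217728 → NEW=0, ERR=16087025337/134217728
(2,4): OLD=524416858319/2147483648 → NEW=255, ERR=-23191471921/2147483648
(3,0): OLD=881462211/8388608 → NEW=0, ERR=881462211/8388608
(3,1): OLD=10379743687/67108864 → NEW=255, ERR=-6733016633/67108864
(3,2): OLD=117542613245/2147483648 → NEW=0, ERR=117542613245/2147483648
(3,3): OLD=616750743493/4294967296 → NEW=255, ERR=-478465916987/4294967296
(3,4): OLD=2912203148697/68719476736 → NEW=0, ERR=2912203148697/68719476736
Row 0: ###.#
Row 1: #..#.
Row 2: #.#.#
Row 3: .#.#.

Answer: ###.#
#..#.
#.#.#
.#.#.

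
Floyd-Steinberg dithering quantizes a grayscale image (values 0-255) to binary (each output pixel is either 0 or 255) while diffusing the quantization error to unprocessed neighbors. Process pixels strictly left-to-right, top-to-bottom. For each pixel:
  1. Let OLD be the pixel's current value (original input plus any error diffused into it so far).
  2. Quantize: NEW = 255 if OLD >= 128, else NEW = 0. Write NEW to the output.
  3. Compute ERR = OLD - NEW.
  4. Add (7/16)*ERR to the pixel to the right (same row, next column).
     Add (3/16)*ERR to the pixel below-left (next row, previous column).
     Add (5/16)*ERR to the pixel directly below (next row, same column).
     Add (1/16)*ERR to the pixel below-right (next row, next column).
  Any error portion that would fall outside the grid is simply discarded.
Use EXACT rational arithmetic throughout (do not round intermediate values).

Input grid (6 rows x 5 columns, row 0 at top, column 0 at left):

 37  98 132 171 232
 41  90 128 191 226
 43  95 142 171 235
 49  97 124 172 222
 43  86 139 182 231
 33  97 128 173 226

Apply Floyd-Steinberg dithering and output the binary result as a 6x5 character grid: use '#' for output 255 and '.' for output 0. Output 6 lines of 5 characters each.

(0,0): OLD=37 → NEW=0, ERR=37
(0,1): OLD=1827/16 → NEW=0, ERR=1827/16
(0,2): OLD=46581/256 → NEW=255, ERR=-18699/256
(0,3): OLD=569523/4096 → NEW=255, ERR=-474957/4096
(0,4): OLD=11879653/65536 → NEW=255, ERR=-4832027/65536
(1,0): OLD=18937/256 → NEW=0, ERR=18937/256
(1,1): OLD=300367/2048 → NEW=255, ERR=-221873/2048
(1,2): OLD=2829307/65536 → NEW=0, ERR=2829307/65536
(1,3): OLD=40700895/262144 → NEW=255, ERR=-26145825/262144
(1,4): OLD=637854141/4194304 → NEW=255, ERR=-431693379/4194304
(2,0): OLD=1500885/32768 → NEW=0, ERR=1500885/32768
(2,1): OLD=98463223/1048576 → NEW=0, ERR=98463223/1048576
(2,2): OLD=2870602917/16777216 → NEW=255, ERR=-1407587163/16777216
(2,3): OLD=23226670879/268435456 → NEW=0, ERR=23226670879/268435456
(2,4): OLD=1006988804633/4294967296 → NEW=255, ERR=-88227855847/4294967296
(3,0): OLD=1357614853/16777216 → NEW=0, ERR=1357614853/16777216
(3,1): OLD=19982146337/134217728 → NEW=255, ERR=-14243374303/134217728
(3,2): OLD=315448329147/4294967296 → NEW=0, ERR=315448329147/4294967296
(3,3): OLD=1907624511459/8589934592 → NEW=255, ERR=-282808809501/8589934592
(3,4): OLD=28392760913935/137438953472 → NEW=255, ERR=-6654172221425/137438953472
(4,0): OLD=103916268075/2147483648 → NEW=0, ERR=103916268075/2147483648
(4,1): OLD=6379657253675/68719476736 → NEW=0, ERR=6379657253675/68719476736
(4,2): OLD=208645564297189/1099511627776 → NEW=255, ERR=-71729900785691/1099511627776
(4,3): OLD=2439725555450667/17592186044416 → NEW=255, ERR=-2046281885875413/17592186044416
(4,4): OLD=45858883755463597/281474976710656 → NEW=255, ERR=-25917235305753683/281474976710656
(5,0): OLD=72049458369633/1099511627776 → NEW=0, ERR=72049458369633/1099511627776
(5,1): OLD=1279588131043555/8796093022208 → NEW=255, ERR=-963415589619485/8796093022208
(5,2): OLD=12296933300750459/281474976710656 → NEW=0, ERR=12296933300750459/281474976710656
(5,3): OLD=151346039312979509/1125899906842624 → NEW=255, ERR=-135758436931889611/1125899906842624
(5,4): OLD=2471638257808601015/18014398509481984 → NEW=255, ERR=-2122033362109304905/18014398509481984
Row 0: ..###
Row 1: .#.##
Row 2: ..#.#
Row 3: .#.##
Row 4: ..###
Row 5: .#.##

Answer: ..###
.#.##
..#.#
.#.##
..###
.#.##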